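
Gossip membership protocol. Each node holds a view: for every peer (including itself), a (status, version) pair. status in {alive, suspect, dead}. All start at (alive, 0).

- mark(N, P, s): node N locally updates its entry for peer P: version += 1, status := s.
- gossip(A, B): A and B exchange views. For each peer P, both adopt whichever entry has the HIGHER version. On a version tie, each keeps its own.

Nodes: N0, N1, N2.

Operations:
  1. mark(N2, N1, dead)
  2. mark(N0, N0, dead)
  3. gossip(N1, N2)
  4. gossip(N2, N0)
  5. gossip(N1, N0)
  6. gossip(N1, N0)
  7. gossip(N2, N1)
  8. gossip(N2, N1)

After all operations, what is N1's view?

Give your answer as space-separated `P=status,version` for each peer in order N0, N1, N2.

Op 1: N2 marks N1=dead -> (dead,v1)
Op 2: N0 marks N0=dead -> (dead,v1)
Op 3: gossip N1<->N2 -> N1.N0=(alive,v0) N1.N1=(dead,v1) N1.N2=(alive,v0) | N2.N0=(alive,v0) N2.N1=(dead,v1) N2.N2=(alive,v0)
Op 4: gossip N2<->N0 -> N2.N0=(dead,v1) N2.N1=(dead,v1) N2.N2=(alive,v0) | N0.N0=(dead,v1) N0.N1=(dead,v1) N0.N2=(alive,v0)
Op 5: gossip N1<->N0 -> N1.N0=(dead,v1) N1.N1=(dead,v1) N1.N2=(alive,v0) | N0.N0=(dead,v1) N0.N1=(dead,v1) N0.N2=(alive,v0)
Op 6: gossip N1<->N0 -> N1.N0=(dead,v1) N1.N1=(dead,v1) N1.N2=(alive,v0) | N0.N0=(dead,v1) N0.N1=(dead,v1) N0.N2=(alive,v0)
Op 7: gossip N2<->N1 -> N2.N0=(dead,v1) N2.N1=(dead,v1) N2.N2=(alive,v0) | N1.N0=(dead,v1) N1.N1=(dead,v1) N1.N2=(alive,v0)
Op 8: gossip N2<->N1 -> N2.N0=(dead,v1) N2.N1=(dead,v1) N2.N2=(alive,v0) | N1.N0=(dead,v1) N1.N1=(dead,v1) N1.N2=(alive,v0)

Answer: N0=dead,1 N1=dead,1 N2=alive,0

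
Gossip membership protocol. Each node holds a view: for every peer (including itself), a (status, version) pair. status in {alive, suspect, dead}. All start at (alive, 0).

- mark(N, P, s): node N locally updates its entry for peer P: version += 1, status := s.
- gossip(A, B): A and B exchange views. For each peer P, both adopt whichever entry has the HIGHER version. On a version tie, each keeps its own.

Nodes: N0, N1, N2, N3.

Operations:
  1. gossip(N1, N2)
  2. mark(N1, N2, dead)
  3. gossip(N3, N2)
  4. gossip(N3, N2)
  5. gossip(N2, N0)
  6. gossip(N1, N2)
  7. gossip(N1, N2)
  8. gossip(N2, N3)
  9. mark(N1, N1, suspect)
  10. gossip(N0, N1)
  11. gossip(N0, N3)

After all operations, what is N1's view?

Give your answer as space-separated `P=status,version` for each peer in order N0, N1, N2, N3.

Answer: N0=alive,0 N1=suspect,1 N2=dead,1 N3=alive,0

Derivation:
Op 1: gossip N1<->N2 -> N1.N0=(alive,v0) N1.N1=(alive,v0) N1.N2=(alive,v0) N1.N3=(alive,v0) | N2.N0=(alive,v0) N2.N1=(alive,v0) N2.N2=(alive,v0) N2.N3=(alive,v0)
Op 2: N1 marks N2=dead -> (dead,v1)
Op 3: gossip N3<->N2 -> N3.N0=(alive,v0) N3.N1=(alive,v0) N3.N2=(alive,v0) N3.N3=(alive,v0) | N2.N0=(alive,v0) N2.N1=(alive,v0) N2.N2=(alive,v0) N2.N3=(alive,v0)
Op 4: gossip N3<->N2 -> N3.N0=(alive,v0) N3.N1=(alive,v0) N3.N2=(alive,v0) N3.N3=(alive,v0) | N2.N0=(alive,v0) N2.N1=(alive,v0) N2.N2=(alive,v0) N2.N3=(alive,v0)
Op 5: gossip N2<->N0 -> N2.N0=(alive,v0) N2.N1=(alive,v0) N2.N2=(alive,v0) N2.N3=(alive,v0) | N0.N0=(alive,v0) N0.N1=(alive,v0) N0.N2=(alive,v0) N0.N3=(alive,v0)
Op 6: gossip N1<->N2 -> N1.N0=(alive,v0) N1.N1=(alive,v0) N1.N2=(dead,v1) N1.N3=(alive,v0) | N2.N0=(alive,v0) N2.N1=(alive,v0) N2.N2=(dead,v1) N2.N3=(alive,v0)
Op 7: gossip N1<->N2 -> N1.N0=(alive,v0) N1.N1=(alive,v0) N1.N2=(dead,v1) N1.N3=(alive,v0) | N2.N0=(alive,v0) N2.N1=(alive,v0) N2.N2=(dead,v1) N2.N3=(alive,v0)
Op 8: gossip N2<->N3 -> N2.N0=(alive,v0) N2.N1=(alive,v0) N2.N2=(dead,v1) N2.N3=(alive,v0) | N3.N0=(alive,v0) N3.N1=(alive,v0) N3.N2=(dead,v1) N3.N3=(alive,v0)
Op 9: N1 marks N1=suspect -> (suspect,v1)
Op 10: gossip N0<->N1 -> N0.N0=(alive,v0) N0.N1=(suspect,v1) N0.N2=(dead,v1) N0.N3=(alive,v0) | N1.N0=(alive,v0) N1.N1=(suspect,v1) N1.N2=(dead,v1) N1.N3=(alive,v0)
Op 11: gossip N0<->N3 -> N0.N0=(alive,v0) N0.N1=(suspect,v1) N0.N2=(dead,v1) N0.N3=(alive,v0) | N3.N0=(alive,v0) N3.N1=(suspect,v1) N3.N2=(dead,v1) N3.N3=(alive,v0)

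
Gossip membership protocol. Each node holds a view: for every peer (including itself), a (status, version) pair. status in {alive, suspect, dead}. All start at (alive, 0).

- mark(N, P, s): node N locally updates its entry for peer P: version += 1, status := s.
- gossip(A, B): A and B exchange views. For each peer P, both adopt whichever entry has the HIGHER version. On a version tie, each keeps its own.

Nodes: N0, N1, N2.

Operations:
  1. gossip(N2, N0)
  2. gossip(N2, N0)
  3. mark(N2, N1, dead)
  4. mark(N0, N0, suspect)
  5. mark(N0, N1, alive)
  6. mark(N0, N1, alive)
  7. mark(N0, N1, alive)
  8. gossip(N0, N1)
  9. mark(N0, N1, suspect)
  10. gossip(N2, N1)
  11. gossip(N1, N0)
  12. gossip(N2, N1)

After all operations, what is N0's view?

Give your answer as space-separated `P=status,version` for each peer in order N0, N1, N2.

Answer: N0=suspect,1 N1=suspect,4 N2=alive,0

Derivation:
Op 1: gossip N2<->N0 -> N2.N0=(alive,v0) N2.N1=(alive,v0) N2.N2=(alive,v0) | N0.N0=(alive,v0) N0.N1=(alive,v0) N0.N2=(alive,v0)
Op 2: gossip N2<->N0 -> N2.N0=(alive,v0) N2.N1=(alive,v0) N2.N2=(alive,v0) | N0.N0=(alive,v0) N0.N1=(alive,v0) N0.N2=(alive,v0)
Op 3: N2 marks N1=dead -> (dead,v1)
Op 4: N0 marks N0=suspect -> (suspect,v1)
Op 5: N0 marks N1=alive -> (alive,v1)
Op 6: N0 marks N1=alive -> (alive,v2)
Op 7: N0 marks N1=alive -> (alive,v3)
Op 8: gossip N0<->N1 -> N0.N0=(suspect,v1) N0.N1=(alive,v3) N0.N2=(alive,v0) | N1.N0=(suspect,v1) N1.N1=(alive,v3) N1.N2=(alive,v0)
Op 9: N0 marks N1=suspect -> (suspect,v4)
Op 10: gossip N2<->N1 -> N2.N0=(suspect,v1) N2.N1=(alive,v3) N2.N2=(alive,v0) | N1.N0=(suspect,v1) N1.N1=(alive,v3) N1.N2=(alive,v0)
Op 11: gossip N1<->N0 -> N1.N0=(suspect,v1) N1.N1=(suspect,v4) N1.N2=(alive,v0) | N0.N0=(suspect,v1) N0.N1=(suspect,v4) N0.N2=(alive,v0)
Op 12: gossip N2<->N1 -> N2.N0=(suspect,v1) N2.N1=(suspect,v4) N2.N2=(alive,v0) | N1.N0=(suspect,v1) N1.N1=(suspect,v4) N1.N2=(alive,v0)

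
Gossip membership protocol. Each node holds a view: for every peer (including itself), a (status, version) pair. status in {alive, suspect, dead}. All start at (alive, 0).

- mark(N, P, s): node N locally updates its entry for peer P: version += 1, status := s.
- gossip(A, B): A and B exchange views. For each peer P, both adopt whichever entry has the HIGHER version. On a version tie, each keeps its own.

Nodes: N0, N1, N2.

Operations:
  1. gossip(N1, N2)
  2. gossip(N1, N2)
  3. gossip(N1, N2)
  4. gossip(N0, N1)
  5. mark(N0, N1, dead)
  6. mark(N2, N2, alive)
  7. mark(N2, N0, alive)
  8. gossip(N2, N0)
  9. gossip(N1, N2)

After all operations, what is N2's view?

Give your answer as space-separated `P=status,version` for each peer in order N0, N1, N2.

Answer: N0=alive,1 N1=dead,1 N2=alive,1

Derivation:
Op 1: gossip N1<->N2 -> N1.N0=(alive,v0) N1.N1=(alive,v0) N1.N2=(alive,v0) | N2.N0=(alive,v0) N2.N1=(alive,v0) N2.N2=(alive,v0)
Op 2: gossip N1<->N2 -> N1.N0=(alive,v0) N1.N1=(alive,v0) N1.N2=(alive,v0) | N2.N0=(alive,v0) N2.N1=(alive,v0) N2.N2=(alive,v0)
Op 3: gossip N1<->N2 -> N1.N0=(alive,v0) N1.N1=(alive,v0) N1.N2=(alive,v0) | N2.N0=(alive,v0) N2.N1=(alive,v0) N2.N2=(alive,v0)
Op 4: gossip N0<->N1 -> N0.N0=(alive,v0) N0.N1=(alive,v0) N0.N2=(alive,v0) | N1.N0=(alive,v0) N1.N1=(alive,v0) N1.N2=(alive,v0)
Op 5: N0 marks N1=dead -> (dead,v1)
Op 6: N2 marks N2=alive -> (alive,v1)
Op 7: N2 marks N0=alive -> (alive,v1)
Op 8: gossip N2<->N0 -> N2.N0=(alive,v1) N2.N1=(dead,v1) N2.N2=(alive,v1) | N0.N0=(alive,v1) N0.N1=(dead,v1) N0.N2=(alive,v1)
Op 9: gossip N1<->N2 -> N1.N0=(alive,v1) N1.N1=(dead,v1) N1.N2=(alive,v1) | N2.N0=(alive,v1) N2.N1=(dead,v1) N2.N2=(alive,v1)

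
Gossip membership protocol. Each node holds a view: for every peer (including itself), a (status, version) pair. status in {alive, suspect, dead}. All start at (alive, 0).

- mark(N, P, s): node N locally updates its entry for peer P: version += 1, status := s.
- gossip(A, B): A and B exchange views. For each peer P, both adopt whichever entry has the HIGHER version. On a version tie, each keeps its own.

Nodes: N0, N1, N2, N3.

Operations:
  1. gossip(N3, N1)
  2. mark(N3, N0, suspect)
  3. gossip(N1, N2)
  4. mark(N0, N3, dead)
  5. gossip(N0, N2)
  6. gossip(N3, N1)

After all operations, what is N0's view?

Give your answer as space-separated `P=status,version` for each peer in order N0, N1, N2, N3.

Op 1: gossip N3<->N1 -> N3.N0=(alive,v0) N3.N1=(alive,v0) N3.N2=(alive,v0) N3.N3=(alive,v0) | N1.N0=(alive,v0) N1.N1=(alive,v0) N1.N2=(alive,v0) N1.N3=(alive,v0)
Op 2: N3 marks N0=suspect -> (suspect,v1)
Op 3: gossip N1<->N2 -> N1.N0=(alive,v0) N1.N1=(alive,v0) N1.N2=(alive,v0) N1.N3=(alive,v0) | N2.N0=(alive,v0) N2.N1=(alive,v0) N2.N2=(alive,v0) N2.N3=(alive,v0)
Op 4: N0 marks N3=dead -> (dead,v1)
Op 5: gossip N0<->N2 -> N0.N0=(alive,v0) N0.N1=(alive,v0) N0.N2=(alive,v0) N0.N3=(dead,v1) | N2.N0=(alive,v0) N2.N1=(alive,v0) N2.N2=(alive,v0) N2.N3=(dead,v1)
Op 6: gossip N3<->N1 -> N3.N0=(suspect,v1) N3.N1=(alive,v0) N3.N2=(alive,v0) N3.N3=(alive,v0) | N1.N0=(suspect,v1) N1.N1=(alive,v0) N1.N2=(alive,v0) N1.N3=(alive,v0)

Answer: N0=alive,0 N1=alive,0 N2=alive,0 N3=dead,1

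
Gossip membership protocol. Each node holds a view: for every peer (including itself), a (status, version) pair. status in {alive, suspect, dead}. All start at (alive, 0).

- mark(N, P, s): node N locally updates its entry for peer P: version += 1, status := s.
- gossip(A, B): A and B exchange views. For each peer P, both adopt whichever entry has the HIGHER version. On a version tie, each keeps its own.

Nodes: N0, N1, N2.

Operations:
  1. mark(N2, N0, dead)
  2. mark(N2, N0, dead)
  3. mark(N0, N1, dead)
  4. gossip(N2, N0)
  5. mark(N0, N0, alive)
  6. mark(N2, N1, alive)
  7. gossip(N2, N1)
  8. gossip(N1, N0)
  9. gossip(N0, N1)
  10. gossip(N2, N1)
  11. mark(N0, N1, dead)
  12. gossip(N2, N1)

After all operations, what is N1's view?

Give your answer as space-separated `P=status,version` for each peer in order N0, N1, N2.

Op 1: N2 marks N0=dead -> (dead,v1)
Op 2: N2 marks N0=dead -> (dead,v2)
Op 3: N0 marks N1=dead -> (dead,v1)
Op 4: gossip N2<->N0 -> N2.N0=(dead,v2) N2.N1=(dead,v1) N2.N2=(alive,v0) | N0.N0=(dead,v2) N0.N1=(dead,v1) N0.N2=(alive,v0)
Op 5: N0 marks N0=alive -> (alive,v3)
Op 6: N2 marks N1=alive -> (alive,v2)
Op 7: gossip N2<->N1 -> N2.N0=(dead,v2) N2.N1=(alive,v2) N2.N2=(alive,v0) | N1.N0=(dead,v2) N1.N1=(alive,v2) N1.N2=(alive,v0)
Op 8: gossip N1<->N0 -> N1.N0=(alive,v3) N1.N1=(alive,v2) N1.N2=(alive,v0) | N0.N0=(alive,v3) N0.N1=(alive,v2) N0.N2=(alive,v0)
Op 9: gossip N0<->N1 -> N0.N0=(alive,v3) N0.N1=(alive,v2) N0.N2=(alive,v0) | N1.N0=(alive,v3) N1.N1=(alive,v2) N1.N2=(alive,v0)
Op 10: gossip N2<->N1 -> N2.N0=(alive,v3) N2.N1=(alive,v2) N2.N2=(alive,v0) | N1.N0=(alive,v3) N1.N1=(alive,v2) N1.N2=(alive,v0)
Op 11: N0 marks N1=dead -> (dead,v3)
Op 12: gossip N2<->N1 -> N2.N0=(alive,v3) N2.N1=(alive,v2) N2.N2=(alive,v0) | N1.N0=(alive,v3) N1.N1=(alive,v2) N1.N2=(alive,v0)

Answer: N0=alive,3 N1=alive,2 N2=alive,0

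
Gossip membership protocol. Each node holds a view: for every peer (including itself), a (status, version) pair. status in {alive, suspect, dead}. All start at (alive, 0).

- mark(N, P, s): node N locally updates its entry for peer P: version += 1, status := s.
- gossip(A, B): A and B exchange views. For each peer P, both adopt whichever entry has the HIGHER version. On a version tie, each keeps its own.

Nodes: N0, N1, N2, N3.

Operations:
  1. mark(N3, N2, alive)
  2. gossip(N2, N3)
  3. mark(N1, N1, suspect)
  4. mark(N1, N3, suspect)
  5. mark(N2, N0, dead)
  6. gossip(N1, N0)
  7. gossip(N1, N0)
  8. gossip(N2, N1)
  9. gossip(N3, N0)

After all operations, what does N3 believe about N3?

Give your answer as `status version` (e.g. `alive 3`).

Answer: suspect 1

Derivation:
Op 1: N3 marks N2=alive -> (alive,v1)
Op 2: gossip N2<->N3 -> N2.N0=(alive,v0) N2.N1=(alive,v0) N2.N2=(alive,v1) N2.N3=(alive,v0) | N3.N0=(alive,v0) N3.N1=(alive,v0) N3.N2=(alive,v1) N3.N3=(alive,v0)
Op 3: N1 marks N1=suspect -> (suspect,v1)
Op 4: N1 marks N3=suspect -> (suspect,v1)
Op 5: N2 marks N0=dead -> (dead,v1)
Op 6: gossip N1<->N0 -> N1.N0=(alive,v0) N1.N1=(suspect,v1) N1.N2=(alive,v0) N1.N3=(suspect,v1) | N0.N0=(alive,v0) N0.N1=(suspect,v1) N0.N2=(alive,v0) N0.N3=(suspect,v1)
Op 7: gossip N1<->N0 -> N1.N0=(alive,v0) N1.N1=(suspect,v1) N1.N2=(alive,v0) N1.N3=(suspect,v1) | N0.N0=(alive,v0) N0.N1=(suspect,v1) N0.N2=(alive,v0) N0.N3=(suspect,v1)
Op 8: gossip N2<->N1 -> N2.N0=(dead,v1) N2.N1=(suspect,v1) N2.N2=(alive,v1) N2.N3=(suspect,v1) | N1.N0=(dead,v1) N1.N1=(suspect,v1) N1.N2=(alive,v1) N1.N3=(suspect,v1)
Op 9: gossip N3<->N0 -> N3.N0=(alive,v0) N3.N1=(suspect,v1) N3.N2=(alive,v1) N3.N3=(suspect,v1) | N0.N0=(alive,v0) N0.N1=(suspect,v1) N0.N2=(alive,v1) N0.N3=(suspect,v1)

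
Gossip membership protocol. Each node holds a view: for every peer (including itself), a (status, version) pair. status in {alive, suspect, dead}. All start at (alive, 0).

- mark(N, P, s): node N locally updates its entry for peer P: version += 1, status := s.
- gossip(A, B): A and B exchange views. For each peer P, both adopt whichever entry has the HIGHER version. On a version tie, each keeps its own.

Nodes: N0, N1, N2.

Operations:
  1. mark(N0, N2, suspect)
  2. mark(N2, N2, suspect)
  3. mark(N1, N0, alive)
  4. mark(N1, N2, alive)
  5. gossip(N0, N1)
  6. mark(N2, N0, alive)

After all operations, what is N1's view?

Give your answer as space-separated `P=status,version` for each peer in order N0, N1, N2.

Op 1: N0 marks N2=suspect -> (suspect,v1)
Op 2: N2 marks N2=suspect -> (suspect,v1)
Op 3: N1 marks N0=alive -> (alive,v1)
Op 4: N1 marks N2=alive -> (alive,v1)
Op 5: gossip N0<->N1 -> N0.N0=(alive,v1) N0.N1=(alive,v0) N0.N2=(suspect,v1) | N1.N0=(alive,v1) N1.N1=(alive,v0) N1.N2=(alive,v1)
Op 6: N2 marks N0=alive -> (alive,v1)

Answer: N0=alive,1 N1=alive,0 N2=alive,1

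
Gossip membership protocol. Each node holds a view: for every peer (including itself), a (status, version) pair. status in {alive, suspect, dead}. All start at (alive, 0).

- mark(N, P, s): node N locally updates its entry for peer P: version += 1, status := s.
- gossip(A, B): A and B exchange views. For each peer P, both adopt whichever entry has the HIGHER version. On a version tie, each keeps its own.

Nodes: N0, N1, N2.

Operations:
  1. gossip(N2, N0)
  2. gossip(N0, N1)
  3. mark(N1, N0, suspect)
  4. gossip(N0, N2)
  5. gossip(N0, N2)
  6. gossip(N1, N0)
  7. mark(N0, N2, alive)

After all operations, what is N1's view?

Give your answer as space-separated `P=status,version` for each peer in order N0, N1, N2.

Op 1: gossip N2<->N0 -> N2.N0=(alive,v0) N2.N1=(alive,v0) N2.N2=(alive,v0) | N0.N0=(alive,v0) N0.N1=(alive,v0) N0.N2=(alive,v0)
Op 2: gossip N0<->N1 -> N0.N0=(alive,v0) N0.N1=(alive,v0) N0.N2=(alive,v0) | N1.N0=(alive,v0) N1.N1=(alive,v0) N1.N2=(alive,v0)
Op 3: N1 marks N0=suspect -> (suspect,v1)
Op 4: gossip N0<->N2 -> N0.N0=(alive,v0) N0.N1=(alive,v0) N0.N2=(alive,v0) | N2.N0=(alive,v0) N2.N1=(alive,v0) N2.N2=(alive,v0)
Op 5: gossip N0<->N2 -> N0.N0=(alive,v0) N0.N1=(alive,v0) N0.N2=(alive,v0) | N2.N0=(alive,v0) N2.N1=(alive,v0) N2.N2=(alive,v0)
Op 6: gossip N1<->N0 -> N1.N0=(suspect,v1) N1.N1=(alive,v0) N1.N2=(alive,v0) | N0.N0=(suspect,v1) N0.N1=(alive,v0) N0.N2=(alive,v0)
Op 7: N0 marks N2=alive -> (alive,v1)

Answer: N0=suspect,1 N1=alive,0 N2=alive,0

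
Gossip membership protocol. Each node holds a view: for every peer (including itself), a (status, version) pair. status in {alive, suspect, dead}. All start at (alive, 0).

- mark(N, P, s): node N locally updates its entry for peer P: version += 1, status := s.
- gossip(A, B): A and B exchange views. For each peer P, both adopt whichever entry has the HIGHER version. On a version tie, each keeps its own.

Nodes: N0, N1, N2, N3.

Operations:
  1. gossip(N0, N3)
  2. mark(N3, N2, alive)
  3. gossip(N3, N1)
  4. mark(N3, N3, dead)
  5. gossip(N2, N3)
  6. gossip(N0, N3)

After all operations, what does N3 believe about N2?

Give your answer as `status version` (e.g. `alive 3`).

Op 1: gossip N0<->N3 -> N0.N0=(alive,v0) N0.N1=(alive,v0) N0.N2=(alive,v0) N0.N3=(alive,v0) | N3.N0=(alive,v0) N3.N1=(alive,v0) N3.N2=(alive,v0) N3.N3=(alive,v0)
Op 2: N3 marks N2=alive -> (alive,v1)
Op 3: gossip N3<->N1 -> N3.N0=(alive,v0) N3.N1=(alive,v0) N3.N2=(alive,v1) N3.N3=(alive,v0) | N1.N0=(alive,v0) N1.N1=(alive,v0) N1.N2=(alive,v1) N1.N3=(alive,v0)
Op 4: N3 marks N3=dead -> (dead,v1)
Op 5: gossip N2<->N3 -> N2.N0=(alive,v0) N2.N1=(alive,v0) N2.N2=(alive,v1) N2.N3=(dead,v1) | N3.N0=(alive,v0) N3.N1=(alive,v0) N3.N2=(alive,v1) N3.N3=(dead,v1)
Op 6: gossip N0<->N3 -> N0.N0=(alive,v0) N0.N1=(alive,v0) N0.N2=(alive,v1) N0.N3=(dead,v1) | N3.N0=(alive,v0) N3.N1=(alive,v0) N3.N2=(alive,v1) N3.N3=(dead,v1)

Answer: alive 1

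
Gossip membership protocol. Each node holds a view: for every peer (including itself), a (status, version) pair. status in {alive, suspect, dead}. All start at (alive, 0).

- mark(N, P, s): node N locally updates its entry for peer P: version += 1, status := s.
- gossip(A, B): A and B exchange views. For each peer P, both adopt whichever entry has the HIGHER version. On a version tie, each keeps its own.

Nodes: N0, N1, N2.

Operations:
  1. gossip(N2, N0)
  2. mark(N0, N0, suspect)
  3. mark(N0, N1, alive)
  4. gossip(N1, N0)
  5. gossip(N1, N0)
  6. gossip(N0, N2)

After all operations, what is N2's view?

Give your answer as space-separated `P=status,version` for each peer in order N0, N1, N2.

Op 1: gossip N2<->N0 -> N2.N0=(alive,v0) N2.N1=(alive,v0) N2.N2=(alive,v0) | N0.N0=(alive,v0) N0.N1=(alive,v0) N0.N2=(alive,v0)
Op 2: N0 marks N0=suspect -> (suspect,v1)
Op 3: N0 marks N1=alive -> (alive,v1)
Op 4: gossip N1<->N0 -> N1.N0=(suspect,v1) N1.N1=(alive,v1) N1.N2=(alive,v0) | N0.N0=(suspect,v1) N0.N1=(alive,v1) N0.N2=(alive,v0)
Op 5: gossip N1<->N0 -> N1.N0=(suspect,v1) N1.N1=(alive,v1) N1.N2=(alive,v0) | N0.N0=(suspect,v1) N0.N1=(alive,v1) N0.N2=(alive,v0)
Op 6: gossip N0<->N2 -> N0.N0=(suspect,v1) N0.N1=(alive,v1) N0.N2=(alive,v0) | N2.N0=(suspect,v1) N2.N1=(alive,v1) N2.N2=(alive,v0)

Answer: N0=suspect,1 N1=alive,1 N2=alive,0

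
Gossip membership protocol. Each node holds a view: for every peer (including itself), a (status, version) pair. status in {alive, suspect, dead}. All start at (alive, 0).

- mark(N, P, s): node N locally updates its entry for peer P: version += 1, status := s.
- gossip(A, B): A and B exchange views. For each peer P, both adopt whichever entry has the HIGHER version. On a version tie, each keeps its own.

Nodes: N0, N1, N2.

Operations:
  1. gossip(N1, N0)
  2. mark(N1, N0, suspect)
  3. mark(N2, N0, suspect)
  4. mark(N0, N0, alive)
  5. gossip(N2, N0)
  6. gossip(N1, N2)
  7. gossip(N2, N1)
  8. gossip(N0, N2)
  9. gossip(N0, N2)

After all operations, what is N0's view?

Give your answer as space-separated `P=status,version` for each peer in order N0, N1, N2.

Answer: N0=alive,1 N1=alive,0 N2=alive,0

Derivation:
Op 1: gossip N1<->N0 -> N1.N0=(alive,v0) N1.N1=(alive,v0) N1.N2=(alive,v0) | N0.N0=(alive,v0) N0.N1=(alive,v0) N0.N2=(alive,v0)
Op 2: N1 marks N0=suspect -> (suspect,v1)
Op 3: N2 marks N0=suspect -> (suspect,v1)
Op 4: N0 marks N0=alive -> (alive,v1)
Op 5: gossip N2<->N0 -> N2.N0=(suspect,v1) N2.N1=(alive,v0) N2.N2=(alive,v0) | N0.N0=(alive,v1) N0.N1=(alive,v0) N0.N2=(alive,v0)
Op 6: gossip N1<->N2 -> N1.N0=(suspect,v1) N1.N1=(alive,v0) N1.N2=(alive,v0) | N2.N0=(suspect,v1) N2.N1=(alive,v0) N2.N2=(alive,v0)
Op 7: gossip N2<->N1 -> N2.N0=(suspect,v1) N2.N1=(alive,v0) N2.N2=(alive,v0) | N1.N0=(suspect,v1) N1.N1=(alive,v0) N1.N2=(alive,v0)
Op 8: gossip N0<->N2 -> N0.N0=(alive,v1) N0.N1=(alive,v0) N0.N2=(alive,v0) | N2.N0=(suspect,v1) N2.N1=(alive,v0) N2.N2=(alive,v0)
Op 9: gossip N0<->N2 -> N0.N0=(alive,v1) N0.N1=(alive,v0) N0.N2=(alive,v0) | N2.N0=(suspect,v1) N2.N1=(alive,v0) N2.N2=(alive,v0)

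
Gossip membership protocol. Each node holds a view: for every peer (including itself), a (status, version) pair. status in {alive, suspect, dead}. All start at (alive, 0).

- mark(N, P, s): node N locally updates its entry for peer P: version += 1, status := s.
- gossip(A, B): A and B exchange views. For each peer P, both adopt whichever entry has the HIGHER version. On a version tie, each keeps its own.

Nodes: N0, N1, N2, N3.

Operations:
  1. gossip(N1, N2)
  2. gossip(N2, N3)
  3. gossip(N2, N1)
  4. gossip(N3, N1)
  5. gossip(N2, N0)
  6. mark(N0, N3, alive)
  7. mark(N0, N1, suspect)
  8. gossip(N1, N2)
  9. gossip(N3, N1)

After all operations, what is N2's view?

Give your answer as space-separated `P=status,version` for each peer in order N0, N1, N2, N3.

Op 1: gossip N1<->N2 -> N1.N0=(alive,v0) N1.N1=(alive,v0) N1.N2=(alive,v0) N1.N3=(alive,v0) | N2.N0=(alive,v0) N2.N1=(alive,v0) N2.N2=(alive,v0) N2.N3=(alive,v0)
Op 2: gossip N2<->N3 -> N2.N0=(alive,v0) N2.N1=(alive,v0) N2.N2=(alive,v0) N2.N3=(alive,v0) | N3.N0=(alive,v0) N3.N1=(alive,v0) N3.N2=(alive,v0) N3.N3=(alive,v0)
Op 3: gossip N2<->N1 -> N2.N0=(alive,v0) N2.N1=(alive,v0) N2.N2=(alive,v0) N2.N3=(alive,v0) | N1.N0=(alive,v0) N1.N1=(alive,v0) N1.N2=(alive,v0) N1.N3=(alive,v0)
Op 4: gossip N3<->N1 -> N3.N0=(alive,v0) N3.N1=(alive,v0) N3.N2=(alive,v0) N3.N3=(alive,v0) | N1.N0=(alive,v0) N1.N1=(alive,v0) N1.N2=(alive,v0) N1.N3=(alive,v0)
Op 5: gossip N2<->N0 -> N2.N0=(alive,v0) N2.N1=(alive,v0) N2.N2=(alive,v0) N2.N3=(alive,v0) | N0.N0=(alive,v0) N0.N1=(alive,v0) N0.N2=(alive,v0) N0.N3=(alive,v0)
Op 6: N0 marks N3=alive -> (alive,v1)
Op 7: N0 marks N1=suspect -> (suspect,v1)
Op 8: gossip N1<->N2 -> N1.N0=(alive,v0) N1.N1=(alive,v0) N1.N2=(alive,v0) N1.N3=(alive,v0) | N2.N0=(alive,v0) N2.N1=(alive,v0) N2.N2=(alive,v0) N2.N3=(alive,v0)
Op 9: gossip N3<->N1 -> N3.N0=(alive,v0) N3.N1=(alive,v0) N3.N2=(alive,v0) N3.N3=(alive,v0) | N1.N0=(alive,v0) N1.N1=(alive,v0) N1.N2=(alive,v0) N1.N3=(alive,v0)

Answer: N0=alive,0 N1=alive,0 N2=alive,0 N3=alive,0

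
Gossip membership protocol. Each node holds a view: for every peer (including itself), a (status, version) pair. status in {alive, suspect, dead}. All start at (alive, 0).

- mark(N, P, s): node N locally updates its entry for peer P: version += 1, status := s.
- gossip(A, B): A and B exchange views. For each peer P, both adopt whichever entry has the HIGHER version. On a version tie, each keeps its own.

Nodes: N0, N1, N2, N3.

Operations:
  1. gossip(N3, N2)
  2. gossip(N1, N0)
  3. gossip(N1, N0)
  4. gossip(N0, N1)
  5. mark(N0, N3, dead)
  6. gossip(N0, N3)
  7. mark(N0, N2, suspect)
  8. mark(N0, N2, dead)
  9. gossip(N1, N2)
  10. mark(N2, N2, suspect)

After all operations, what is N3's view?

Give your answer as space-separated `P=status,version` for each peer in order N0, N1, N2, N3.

Answer: N0=alive,0 N1=alive,0 N2=alive,0 N3=dead,1

Derivation:
Op 1: gossip N3<->N2 -> N3.N0=(alive,v0) N3.N1=(alive,v0) N3.N2=(alive,v0) N3.N3=(alive,v0) | N2.N0=(alive,v0) N2.N1=(alive,v0) N2.N2=(alive,v0) N2.N3=(alive,v0)
Op 2: gossip N1<->N0 -> N1.N0=(alive,v0) N1.N1=(alive,v0) N1.N2=(alive,v0) N1.N3=(alive,v0) | N0.N0=(alive,v0) N0.N1=(alive,v0) N0.N2=(alive,v0) N0.N3=(alive,v0)
Op 3: gossip N1<->N0 -> N1.N0=(alive,v0) N1.N1=(alive,v0) N1.N2=(alive,v0) N1.N3=(alive,v0) | N0.N0=(alive,v0) N0.N1=(alive,v0) N0.N2=(alive,v0) N0.N3=(alive,v0)
Op 4: gossip N0<->N1 -> N0.N0=(alive,v0) N0.N1=(alive,v0) N0.N2=(alive,v0) N0.N3=(alive,v0) | N1.N0=(alive,v0) N1.N1=(alive,v0) N1.N2=(alive,v0) N1.N3=(alive,v0)
Op 5: N0 marks N3=dead -> (dead,v1)
Op 6: gossip N0<->N3 -> N0.N0=(alive,v0) N0.N1=(alive,v0) N0.N2=(alive,v0) N0.N3=(dead,v1) | N3.N0=(alive,v0) N3.N1=(alive,v0) N3.N2=(alive,v0) N3.N3=(dead,v1)
Op 7: N0 marks N2=suspect -> (suspect,v1)
Op 8: N0 marks N2=dead -> (dead,v2)
Op 9: gossip N1<->N2 -> N1.N0=(alive,v0) N1.N1=(alive,v0) N1.N2=(alive,v0) N1.N3=(alive,v0) | N2.N0=(alive,v0) N2.N1=(alive,v0) N2.N2=(alive,v0) N2.N3=(alive,v0)
Op 10: N2 marks N2=suspect -> (suspect,v1)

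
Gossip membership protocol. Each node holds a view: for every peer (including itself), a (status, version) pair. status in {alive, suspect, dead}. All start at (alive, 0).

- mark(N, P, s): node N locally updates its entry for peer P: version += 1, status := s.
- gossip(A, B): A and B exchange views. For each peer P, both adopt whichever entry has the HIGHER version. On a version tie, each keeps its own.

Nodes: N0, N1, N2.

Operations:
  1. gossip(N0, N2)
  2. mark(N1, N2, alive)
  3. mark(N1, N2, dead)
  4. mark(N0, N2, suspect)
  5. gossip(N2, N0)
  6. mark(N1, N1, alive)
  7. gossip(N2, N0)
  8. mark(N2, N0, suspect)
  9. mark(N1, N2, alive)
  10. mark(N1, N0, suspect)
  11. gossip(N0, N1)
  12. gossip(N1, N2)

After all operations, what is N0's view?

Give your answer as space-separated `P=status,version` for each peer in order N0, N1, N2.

Op 1: gossip N0<->N2 -> N0.N0=(alive,v0) N0.N1=(alive,v0) N0.N2=(alive,v0) | N2.N0=(alive,v0) N2.N1=(alive,v0) N2.N2=(alive,v0)
Op 2: N1 marks N2=alive -> (alive,v1)
Op 3: N1 marks N2=dead -> (dead,v2)
Op 4: N0 marks N2=suspect -> (suspect,v1)
Op 5: gossip N2<->N0 -> N2.N0=(alive,v0) N2.N1=(alive,v0) N2.N2=(suspect,v1) | N0.N0=(alive,v0) N0.N1=(alive,v0) N0.N2=(suspect,v1)
Op 6: N1 marks N1=alive -> (alive,v1)
Op 7: gossip N2<->N0 -> N2.N0=(alive,v0) N2.N1=(alive,v0) N2.N2=(suspect,v1) | N0.N0=(alive,v0) N0.N1=(alive,v0) N0.N2=(suspect,v1)
Op 8: N2 marks N0=suspect -> (suspect,v1)
Op 9: N1 marks N2=alive -> (alive,v3)
Op 10: N1 marks N0=suspect -> (suspect,v1)
Op 11: gossip N0<->N1 -> N0.N0=(suspect,v1) N0.N1=(alive,v1) N0.N2=(alive,v3) | N1.N0=(suspect,v1) N1.N1=(alive,v1) N1.N2=(alive,v3)
Op 12: gossip N1<->N2 -> N1.N0=(suspect,v1) N1.N1=(alive,v1) N1.N2=(alive,v3) | N2.N0=(suspect,v1) N2.N1=(alive,v1) N2.N2=(alive,v3)

Answer: N0=suspect,1 N1=alive,1 N2=alive,3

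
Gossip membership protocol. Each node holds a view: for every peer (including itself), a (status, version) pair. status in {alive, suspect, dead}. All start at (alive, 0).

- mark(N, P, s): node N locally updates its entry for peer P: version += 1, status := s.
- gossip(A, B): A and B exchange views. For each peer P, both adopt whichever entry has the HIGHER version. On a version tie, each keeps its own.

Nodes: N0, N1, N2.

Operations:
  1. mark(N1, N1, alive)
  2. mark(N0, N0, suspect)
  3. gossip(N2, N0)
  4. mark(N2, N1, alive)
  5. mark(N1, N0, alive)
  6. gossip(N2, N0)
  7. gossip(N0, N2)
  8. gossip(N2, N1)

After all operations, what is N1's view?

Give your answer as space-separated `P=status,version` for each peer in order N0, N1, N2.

Answer: N0=alive,1 N1=alive,1 N2=alive,0

Derivation:
Op 1: N1 marks N1=alive -> (alive,v1)
Op 2: N0 marks N0=suspect -> (suspect,v1)
Op 3: gossip N2<->N0 -> N2.N0=(suspect,v1) N2.N1=(alive,v0) N2.N2=(alive,v0) | N0.N0=(suspect,v1) N0.N1=(alive,v0) N0.N2=(alive,v0)
Op 4: N2 marks N1=alive -> (alive,v1)
Op 5: N1 marks N0=alive -> (alive,v1)
Op 6: gossip N2<->N0 -> N2.N0=(suspect,v1) N2.N1=(alive,v1) N2.N2=(alive,v0) | N0.N0=(suspect,v1) N0.N1=(alive,v1) N0.N2=(alive,v0)
Op 7: gossip N0<->N2 -> N0.N0=(suspect,v1) N0.N1=(alive,v1) N0.N2=(alive,v0) | N2.N0=(suspect,v1) N2.N1=(alive,v1) N2.N2=(alive,v0)
Op 8: gossip N2<->N1 -> N2.N0=(suspect,v1) N2.N1=(alive,v1) N2.N2=(alive,v0) | N1.N0=(alive,v1) N1.N1=(alive,v1) N1.N2=(alive,v0)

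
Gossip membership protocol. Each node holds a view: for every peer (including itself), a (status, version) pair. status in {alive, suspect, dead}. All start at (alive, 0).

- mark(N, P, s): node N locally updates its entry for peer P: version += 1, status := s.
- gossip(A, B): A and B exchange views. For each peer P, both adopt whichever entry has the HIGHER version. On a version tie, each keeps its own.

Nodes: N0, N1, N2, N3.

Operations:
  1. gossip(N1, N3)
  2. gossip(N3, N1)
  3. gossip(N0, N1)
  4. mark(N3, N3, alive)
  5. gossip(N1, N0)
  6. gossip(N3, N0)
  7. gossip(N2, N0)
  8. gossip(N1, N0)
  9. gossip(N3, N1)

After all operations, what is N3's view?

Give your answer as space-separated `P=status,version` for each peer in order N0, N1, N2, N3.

Op 1: gossip N1<->N3 -> N1.N0=(alive,v0) N1.N1=(alive,v0) N1.N2=(alive,v0) N1.N3=(alive,v0) | N3.N0=(alive,v0) N3.N1=(alive,v0) N3.N2=(alive,v0) N3.N3=(alive,v0)
Op 2: gossip N3<->N1 -> N3.N0=(alive,v0) N3.N1=(alive,v0) N3.N2=(alive,v0) N3.N3=(alive,v0) | N1.N0=(alive,v0) N1.N1=(alive,v0) N1.N2=(alive,v0) N1.N3=(alive,v0)
Op 3: gossip N0<->N1 -> N0.N0=(alive,v0) N0.N1=(alive,v0) N0.N2=(alive,v0) N0.N3=(alive,v0) | N1.N0=(alive,v0) N1.N1=(alive,v0) N1.N2=(alive,v0) N1.N3=(alive,v0)
Op 4: N3 marks N3=alive -> (alive,v1)
Op 5: gossip N1<->N0 -> N1.N0=(alive,v0) N1.N1=(alive,v0) N1.N2=(alive,v0) N1.N3=(alive,v0) | N0.N0=(alive,v0) N0.N1=(alive,v0) N0.N2=(alive,v0) N0.N3=(alive,v0)
Op 6: gossip N3<->N0 -> N3.N0=(alive,v0) N3.N1=(alive,v0) N3.N2=(alive,v0) N3.N3=(alive,v1) | N0.N0=(alive,v0) N0.N1=(alive,v0) N0.N2=(alive,v0) N0.N3=(alive,v1)
Op 7: gossip N2<->N0 -> N2.N0=(alive,v0) N2.N1=(alive,v0) N2.N2=(alive,v0) N2.N3=(alive,v1) | N0.N0=(alive,v0) N0.N1=(alive,v0) N0.N2=(alive,v0) N0.N3=(alive,v1)
Op 8: gossip N1<->N0 -> N1.N0=(alive,v0) N1.N1=(alive,v0) N1.N2=(alive,v0) N1.N3=(alive,v1) | N0.N0=(alive,v0) N0.N1=(alive,v0) N0.N2=(alive,v0) N0.N3=(alive,v1)
Op 9: gossip N3<->N1 -> N3.N0=(alive,v0) N3.N1=(alive,v0) N3.N2=(alive,v0) N3.N3=(alive,v1) | N1.N0=(alive,v0) N1.N1=(alive,v0) N1.N2=(alive,v0) N1.N3=(alive,v1)

Answer: N0=alive,0 N1=alive,0 N2=alive,0 N3=alive,1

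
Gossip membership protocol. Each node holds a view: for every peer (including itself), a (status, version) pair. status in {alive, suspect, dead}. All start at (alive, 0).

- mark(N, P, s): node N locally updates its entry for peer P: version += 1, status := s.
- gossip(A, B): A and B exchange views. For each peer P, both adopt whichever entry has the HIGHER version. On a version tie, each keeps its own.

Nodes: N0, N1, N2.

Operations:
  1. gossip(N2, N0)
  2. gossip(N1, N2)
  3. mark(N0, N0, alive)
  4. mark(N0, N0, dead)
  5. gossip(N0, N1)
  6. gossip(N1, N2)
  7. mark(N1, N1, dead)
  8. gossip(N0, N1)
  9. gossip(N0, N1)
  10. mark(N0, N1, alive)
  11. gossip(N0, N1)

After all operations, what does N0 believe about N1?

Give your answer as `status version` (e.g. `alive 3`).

Answer: alive 2

Derivation:
Op 1: gossip N2<->N0 -> N2.N0=(alive,v0) N2.N1=(alive,v0) N2.N2=(alive,v0) | N0.N0=(alive,v0) N0.N1=(alive,v0) N0.N2=(alive,v0)
Op 2: gossip N1<->N2 -> N1.N0=(alive,v0) N1.N1=(alive,v0) N1.N2=(alive,v0) | N2.N0=(alive,v0) N2.N1=(alive,v0) N2.N2=(alive,v0)
Op 3: N0 marks N0=alive -> (alive,v1)
Op 4: N0 marks N0=dead -> (dead,v2)
Op 5: gossip N0<->N1 -> N0.N0=(dead,v2) N0.N1=(alive,v0) N0.N2=(alive,v0) | N1.N0=(dead,v2) N1.N1=(alive,v0) N1.N2=(alive,v0)
Op 6: gossip N1<->N2 -> N1.N0=(dead,v2) N1.N1=(alive,v0) N1.N2=(alive,v0) | N2.N0=(dead,v2) N2.N1=(alive,v0) N2.N2=(alive,v0)
Op 7: N1 marks N1=dead -> (dead,v1)
Op 8: gossip N0<->N1 -> N0.N0=(dead,v2) N0.N1=(dead,v1) N0.N2=(alive,v0) | N1.N0=(dead,v2) N1.N1=(dead,v1) N1.N2=(alive,v0)
Op 9: gossip N0<->N1 -> N0.N0=(dead,v2) N0.N1=(dead,v1) N0.N2=(alive,v0) | N1.N0=(dead,v2) N1.N1=(dead,v1) N1.N2=(alive,v0)
Op 10: N0 marks N1=alive -> (alive,v2)
Op 11: gossip N0<->N1 -> N0.N0=(dead,v2) N0.N1=(alive,v2) N0.N2=(alive,v0) | N1.N0=(dead,v2) N1.N1=(alive,v2) N1.N2=(alive,v0)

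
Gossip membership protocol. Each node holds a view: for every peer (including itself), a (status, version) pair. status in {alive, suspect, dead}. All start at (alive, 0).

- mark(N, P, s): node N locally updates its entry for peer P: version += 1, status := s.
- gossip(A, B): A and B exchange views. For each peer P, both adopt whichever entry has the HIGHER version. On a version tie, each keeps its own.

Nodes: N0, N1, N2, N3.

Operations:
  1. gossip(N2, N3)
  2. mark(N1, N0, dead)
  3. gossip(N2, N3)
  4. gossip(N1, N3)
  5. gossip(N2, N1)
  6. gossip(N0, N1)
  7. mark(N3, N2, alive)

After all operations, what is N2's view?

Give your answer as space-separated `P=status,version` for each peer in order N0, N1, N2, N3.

Op 1: gossip N2<->N3 -> N2.N0=(alive,v0) N2.N1=(alive,v0) N2.N2=(alive,v0) N2.N3=(alive,v0) | N3.N0=(alive,v0) N3.N1=(alive,v0) N3.N2=(alive,v0) N3.N3=(alive,v0)
Op 2: N1 marks N0=dead -> (dead,v1)
Op 3: gossip N2<->N3 -> N2.N0=(alive,v0) N2.N1=(alive,v0) N2.N2=(alive,v0) N2.N3=(alive,v0) | N3.N0=(alive,v0) N3.N1=(alive,v0) N3.N2=(alive,v0) N3.N3=(alive,v0)
Op 4: gossip N1<->N3 -> N1.N0=(dead,v1) N1.N1=(alive,v0) N1.N2=(alive,v0) N1.N3=(alive,v0) | N3.N0=(dead,v1) N3.N1=(alive,v0) N3.N2=(alive,v0) N3.N3=(alive,v0)
Op 5: gossip N2<->N1 -> N2.N0=(dead,v1) N2.N1=(alive,v0) N2.N2=(alive,v0) N2.N3=(alive,v0) | N1.N0=(dead,v1) N1.N1=(alive,v0) N1.N2=(alive,v0) N1.N3=(alive,v0)
Op 6: gossip N0<->N1 -> N0.N0=(dead,v1) N0.N1=(alive,v0) N0.N2=(alive,v0) N0.N3=(alive,v0) | N1.N0=(dead,v1) N1.N1=(alive,v0) N1.N2=(alive,v0) N1.N3=(alive,v0)
Op 7: N3 marks N2=alive -> (alive,v1)

Answer: N0=dead,1 N1=alive,0 N2=alive,0 N3=alive,0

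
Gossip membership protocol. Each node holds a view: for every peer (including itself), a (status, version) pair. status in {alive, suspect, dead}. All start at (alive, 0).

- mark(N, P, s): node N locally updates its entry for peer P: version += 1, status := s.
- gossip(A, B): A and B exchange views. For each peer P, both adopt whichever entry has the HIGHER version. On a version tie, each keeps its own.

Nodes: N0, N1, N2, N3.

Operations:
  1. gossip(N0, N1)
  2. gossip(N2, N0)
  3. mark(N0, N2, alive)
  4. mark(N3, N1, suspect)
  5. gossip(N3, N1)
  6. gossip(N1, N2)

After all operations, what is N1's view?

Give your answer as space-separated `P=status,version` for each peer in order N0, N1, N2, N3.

Op 1: gossip N0<->N1 -> N0.N0=(alive,v0) N0.N1=(alive,v0) N0.N2=(alive,v0) N0.N3=(alive,v0) | N1.N0=(alive,v0) N1.N1=(alive,v0) N1.N2=(alive,v0) N1.N3=(alive,v0)
Op 2: gossip N2<->N0 -> N2.N0=(alive,v0) N2.N1=(alive,v0) N2.N2=(alive,v0) N2.N3=(alive,v0) | N0.N0=(alive,v0) N0.N1=(alive,v0) N0.N2=(alive,v0) N0.N3=(alive,v0)
Op 3: N0 marks N2=alive -> (alive,v1)
Op 4: N3 marks N1=suspect -> (suspect,v1)
Op 5: gossip N3<->N1 -> N3.N0=(alive,v0) N3.N1=(suspect,v1) N3.N2=(alive,v0) N3.N3=(alive,v0) | N1.N0=(alive,v0) N1.N1=(suspect,v1) N1.N2=(alive,v0) N1.N3=(alive,v0)
Op 6: gossip N1<->N2 -> N1.N0=(alive,v0) N1.N1=(suspect,v1) N1.N2=(alive,v0) N1.N3=(alive,v0) | N2.N0=(alive,v0) N2.N1=(suspect,v1) N2.N2=(alive,v0) N2.N3=(alive,v0)

Answer: N0=alive,0 N1=suspect,1 N2=alive,0 N3=alive,0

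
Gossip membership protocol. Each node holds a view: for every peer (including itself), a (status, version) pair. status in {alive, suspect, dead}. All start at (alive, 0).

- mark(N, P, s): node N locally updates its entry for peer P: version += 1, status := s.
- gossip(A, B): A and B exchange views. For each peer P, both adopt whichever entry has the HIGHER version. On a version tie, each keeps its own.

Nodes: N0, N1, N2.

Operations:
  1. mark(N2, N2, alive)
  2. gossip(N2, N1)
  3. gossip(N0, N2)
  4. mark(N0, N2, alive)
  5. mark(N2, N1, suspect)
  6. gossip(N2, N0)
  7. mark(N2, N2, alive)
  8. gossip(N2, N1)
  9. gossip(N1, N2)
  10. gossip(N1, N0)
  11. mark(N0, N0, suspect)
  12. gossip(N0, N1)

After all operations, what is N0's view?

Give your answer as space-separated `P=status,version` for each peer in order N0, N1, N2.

Answer: N0=suspect,1 N1=suspect,1 N2=alive,3

Derivation:
Op 1: N2 marks N2=alive -> (alive,v1)
Op 2: gossip N2<->N1 -> N2.N0=(alive,v0) N2.N1=(alive,v0) N2.N2=(alive,v1) | N1.N0=(alive,v0) N1.N1=(alive,v0) N1.N2=(alive,v1)
Op 3: gossip N0<->N2 -> N0.N0=(alive,v0) N0.N1=(alive,v0) N0.N2=(alive,v1) | N2.N0=(alive,v0) N2.N1=(alive,v0) N2.N2=(alive,v1)
Op 4: N0 marks N2=alive -> (alive,v2)
Op 5: N2 marks N1=suspect -> (suspect,v1)
Op 6: gossip N2<->N0 -> N2.N0=(alive,v0) N2.N1=(suspect,v1) N2.N2=(alive,v2) | N0.N0=(alive,v0) N0.N1=(suspect,v1) N0.N2=(alive,v2)
Op 7: N2 marks N2=alive -> (alive,v3)
Op 8: gossip N2<->N1 -> N2.N0=(alive,v0) N2.N1=(suspect,v1) N2.N2=(alive,v3) | N1.N0=(alive,v0) N1.N1=(suspect,v1) N1.N2=(alive,v3)
Op 9: gossip N1<->N2 -> N1.N0=(alive,v0) N1.N1=(suspect,v1) N1.N2=(alive,v3) | N2.N0=(alive,v0) N2.N1=(suspect,v1) N2.N2=(alive,v3)
Op 10: gossip N1<->N0 -> N1.N0=(alive,v0) N1.N1=(suspect,v1) N1.N2=(alive,v3) | N0.N0=(alive,v0) N0.N1=(suspect,v1) N0.N2=(alive,v3)
Op 11: N0 marks N0=suspect -> (suspect,v1)
Op 12: gossip N0<->N1 -> N0.N0=(suspect,v1) N0.N1=(suspect,v1) N0.N2=(alive,v3) | N1.N0=(suspect,v1) N1.N1=(suspect,v1) N1.N2=(alive,v3)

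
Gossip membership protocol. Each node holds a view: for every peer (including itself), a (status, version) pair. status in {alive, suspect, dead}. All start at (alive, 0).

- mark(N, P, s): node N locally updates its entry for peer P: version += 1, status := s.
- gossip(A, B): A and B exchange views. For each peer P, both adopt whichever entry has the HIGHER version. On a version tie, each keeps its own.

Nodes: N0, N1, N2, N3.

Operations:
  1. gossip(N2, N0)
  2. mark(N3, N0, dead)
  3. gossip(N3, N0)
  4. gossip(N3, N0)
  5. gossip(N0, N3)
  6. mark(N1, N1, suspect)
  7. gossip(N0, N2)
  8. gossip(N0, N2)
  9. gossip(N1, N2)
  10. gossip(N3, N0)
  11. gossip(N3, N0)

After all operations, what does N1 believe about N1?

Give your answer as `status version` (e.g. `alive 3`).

Op 1: gossip N2<->N0 -> N2.N0=(alive,v0) N2.N1=(alive,v0) N2.N2=(alive,v0) N2.N3=(alive,v0) | N0.N0=(alive,v0) N0.N1=(alive,v0) N0.N2=(alive,v0) N0.N3=(alive,v0)
Op 2: N3 marks N0=dead -> (dead,v1)
Op 3: gossip N3<->N0 -> N3.N0=(dead,v1) N3.N1=(alive,v0) N3.N2=(alive,v0) N3.N3=(alive,v0) | N0.N0=(dead,v1) N0.N1=(alive,v0) N0.N2=(alive,v0) N0.N3=(alive,v0)
Op 4: gossip N3<->N0 -> N3.N0=(dead,v1) N3.N1=(alive,v0) N3.N2=(alive,v0) N3.N3=(alive,v0) | N0.N0=(dead,v1) N0.N1=(alive,v0) N0.N2=(alive,v0) N0.N3=(alive,v0)
Op 5: gossip N0<->N3 -> N0.N0=(dead,v1) N0.N1=(alive,v0) N0.N2=(alive,v0) N0.N3=(alive,v0) | N3.N0=(dead,v1) N3.N1=(alive,v0) N3.N2=(alive,v0) N3.N3=(alive,v0)
Op 6: N1 marks N1=suspect -> (suspect,v1)
Op 7: gossip N0<->N2 -> N0.N0=(dead,v1) N0.N1=(alive,v0) N0.N2=(alive,v0) N0.N3=(alive,v0) | N2.N0=(dead,v1) N2.N1=(alive,v0) N2.N2=(alive,v0) N2.N3=(alive,v0)
Op 8: gossip N0<->N2 -> N0.N0=(dead,v1) N0.N1=(alive,v0) N0.N2=(alive,v0) N0.N3=(alive,v0) | N2.N0=(dead,v1) N2.N1=(alive,v0) N2.N2=(alive,v0) N2.N3=(alive,v0)
Op 9: gossip N1<->N2 -> N1.N0=(dead,v1) N1.N1=(suspect,v1) N1.N2=(alive,v0) N1.N3=(alive,v0) | N2.N0=(dead,v1) N2.N1=(suspect,v1) N2.N2=(alive,v0) N2.N3=(alive,v0)
Op 10: gossip N3<->N0 -> N3.N0=(dead,v1) N3.N1=(alive,v0) N3.N2=(alive,v0) N3.N3=(alive,v0) | N0.N0=(dead,v1) N0.N1=(alive,v0) N0.N2=(alive,v0) N0.N3=(alive,v0)
Op 11: gossip N3<->N0 -> N3.N0=(dead,v1) N3.N1=(alive,v0) N3.N2=(alive,v0) N3.N3=(alive,v0) | N0.N0=(dead,v1) N0.N1=(alive,v0) N0.N2=(alive,v0) N0.N3=(alive,v0)

Answer: suspect 1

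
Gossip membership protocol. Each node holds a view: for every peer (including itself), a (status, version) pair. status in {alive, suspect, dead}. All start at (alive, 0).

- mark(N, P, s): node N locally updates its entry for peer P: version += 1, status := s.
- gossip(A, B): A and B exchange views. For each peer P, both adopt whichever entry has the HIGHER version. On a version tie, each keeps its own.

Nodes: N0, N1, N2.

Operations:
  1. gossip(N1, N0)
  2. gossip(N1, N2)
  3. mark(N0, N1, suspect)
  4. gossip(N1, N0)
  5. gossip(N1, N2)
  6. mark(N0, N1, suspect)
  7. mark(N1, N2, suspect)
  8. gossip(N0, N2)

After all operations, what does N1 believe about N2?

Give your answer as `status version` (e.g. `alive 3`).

Answer: suspect 1

Derivation:
Op 1: gossip N1<->N0 -> N1.N0=(alive,v0) N1.N1=(alive,v0) N1.N2=(alive,v0) | N0.N0=(alive,v0) N0.N1=(alive,v0) N0.N2=(alive,v0)
Op 2: gossip N1<->N2 -> N1.N0=(alive,v0) N1.N1=(alive,v0) N1.N2=(alive,v0) | N2.N0=(alive,v0) N2.N1=(alive,v0) N2.N2=(alive,v0)
Op 3: N0 marks N1=suspect -> (suspect,v1)
Op 4: gossip N1<->N0 -> N1.N0=(alive,v0) N1.N1=(suspect,v1) N1.N2=(alive,v0) | N0.N0=(alive,v0) N0.N1=(suspect,v1) N0.N2=(alive,v0)
Op 5: gossip N1<->N2 -> N1.N0=(alive,v0) N1.N1=(suspect,v1) N1.N2=(alive,v0) | N2.N0=(alive,v0) N2.N1=(suspect,v1) N2.N2=(alive,v0)
Op 6: N0 marks N1=suspect -> (suspect,v2)
Op 7: N1 marks N2=suspect -> (suspect,v1)
Op 8: gossip N0<->N2 -> N0.N0=(alive,v0) N0.N1=(suspect,v2) N0.N2=(alive,v0) | N2.N0=(alive,v0) N2.N1=(suspect,v2) N2.N2=(alive,v0)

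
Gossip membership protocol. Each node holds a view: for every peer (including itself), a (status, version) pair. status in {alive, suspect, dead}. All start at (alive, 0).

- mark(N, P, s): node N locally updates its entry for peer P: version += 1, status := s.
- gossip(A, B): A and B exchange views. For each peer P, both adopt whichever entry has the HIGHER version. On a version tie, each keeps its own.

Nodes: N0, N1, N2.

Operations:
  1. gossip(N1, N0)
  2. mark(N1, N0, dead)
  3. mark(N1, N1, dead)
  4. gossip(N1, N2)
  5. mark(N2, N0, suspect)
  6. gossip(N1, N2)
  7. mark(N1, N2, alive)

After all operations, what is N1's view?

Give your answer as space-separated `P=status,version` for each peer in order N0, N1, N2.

Answer: N0=suspect,2 N1=dead,1 N2=alive,1

Derivation:
Op 1: gossip N1<->N0 -> N1.N0=(alive,v0) N1.N1=(alive,v0) N1.N2=(alive,v0) | N0.N0=(alive,v0) N0.N1=(alive,v0) N0.N2=(alive,v0)
Op 2: N1 marks N0=dead -> (dead,v1)
Op 3: N1 marks N1=dead -> (dead,v1)
Op 4: gossip N1<->N2 -> N1.N0=(dead,v1) N1.N1=(dead,v1) N1.N2=(alive,v0) | N2.N0=(dead,v1) N2.N1=(dead,v1) N2.N2=(alive,v0)
Op 5: N2 marks N0=suspect -> (suspect,v2)
Op 6: gossip N1<->N2 -> N1.N0=(suspect,v2) N1.N1=(dead,v1) N1.N2=(alive,v0) | N2.N0=(suspect,v2) N2.N1=(dead,v1) N2.N2=(alive,v0)
Op 7: N1 marks N2=alive -> (alive,v1)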